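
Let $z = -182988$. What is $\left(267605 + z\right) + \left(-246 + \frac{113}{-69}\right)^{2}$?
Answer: $\frac{694827106}{4761} \approx 1.4594 \cdot 10^{5}$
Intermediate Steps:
$\left(267605 + z\right) + \left(-246 + \frac{113}{-69}\right)^{2} = \left(267605 - 182988\right) + \left(-246 + \frac{113}{-69}\right)^{2} = 84617 + \left(-246 + 113 \left(- \frac{1}{69}\right)\right)^{2} = 84617 + \left(-246 - \frac{113}{69}\right)^{2} = 84617 + \left(- \frac{17087}{69}\right)^{2} = 84617 + \frac{291965569}{4761} = \frac{694827106}{4761}$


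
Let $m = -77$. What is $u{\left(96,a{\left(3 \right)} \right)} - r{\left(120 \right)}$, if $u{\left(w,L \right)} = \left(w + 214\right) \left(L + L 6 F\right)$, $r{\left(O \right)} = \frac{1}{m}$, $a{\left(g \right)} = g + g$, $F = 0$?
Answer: $\frac{143221}{77} \approx 1860.0$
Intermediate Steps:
$a{\left(g \right)} = 2 g$
$r{\left(O \right)} = - \frac{1}{77}$ ($r{\left(O \right)} = \frac{1}{-77} = - \frac{1}{77}$)
$u{\left(w,L \right)} = L \left(214 + w\right)$ ($u{\left(w,L \right)} = \left(w + 214\right) \left(L + L 6 \cdot 0\right) = \left(214 + w\right) \left(L + 6 L 0\right) = \left(214 + w\right) \left(L + 0\right) = \left(214 + w\right) L = L \left(214 + w\right)$)
$u{\left(96,a{\left(3 \right)} \right)} - r{\left(120 \right)} = 2 \cdot 3 \left(214 + 96\right) - - \frac{1}{77} = 6 \cdot 310 + \frac{1}{77} = 1860 + \frac{1}{77} = \frac{143221}{77}$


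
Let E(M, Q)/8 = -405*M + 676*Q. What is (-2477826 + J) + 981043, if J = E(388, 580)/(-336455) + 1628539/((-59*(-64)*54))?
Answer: -20537183009937479/13720904064 ≈ -1.4968e+6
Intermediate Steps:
E(M, Q) = -3240*M + 5408*Q (E(M, Q) = 8*(-405*M + 676*Q) = -3240*M + 5408*Q)
J = 32937688633/13720904064 (J = (-3240*388 + 5408*580)/(-336455) + 1628539/((-59*(-64)*54)) = (-1257120 + 3136640)*(-1/336455) + 1628539/((3776*54)) = 1879520*(-1/336455) + 1628539/203904 = -375904/67291 + 1628539*(1/203904) = -375904/67291 + 1628539/203904 = 32937688633/13720904064 ≈ 2.4005)
(-2477826 + J) + 981043 = (-2477826 + 32937688633/13720904064) + 981043 = -33997979895596231/13720904064 + 981043 = -20537183009937479/13720904064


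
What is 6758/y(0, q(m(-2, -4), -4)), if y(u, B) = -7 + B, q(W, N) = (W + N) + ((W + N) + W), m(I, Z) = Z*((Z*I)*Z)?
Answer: 6758/369 ≈ 18.314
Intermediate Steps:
m(I, Z) = I*Z³ (m(I, Z) = Z*((I*Z)*Z) = Z*(I*Z²) = I*Z³)
q(W, N) = 2*N + 3*W (q(W, N) = (N + W) + ((N + W) + W) = (N + W) + (N + 2*W) = 2*N + 3*W)
6758/y(0, q(m(-2, -4), -4)) = 6758/(-7 + (2*(-4) + 3*(-2*(-4)³))) = 6758/(-7 + (-8 + 3*(-2*(-64)))) = 6758/(-7 + (-8 + 3*128)) = 6758/(-7 + (-8 + 384)) = 6758/(-7 + 376) = 6758/369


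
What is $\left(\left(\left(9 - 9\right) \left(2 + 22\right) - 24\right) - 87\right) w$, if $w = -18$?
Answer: $1998$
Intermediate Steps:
$\left(\left(\left(9 - 9\right) \left(2 + 22\right) - 24\right) - 87\right) w = \left(\left(\left(9 - 9\right) \left(2 + 22\right) - 24\right) - 87\right) \left(-18\right) = \left(\left(0 \cdot 24 - 24\right) - 87\right) \left(-18\right) = \left(\left(0 - 24\right) - 87\right) \left(-18\right) = \left(-24 - 87\right) \left(-18\right) = \left(-111\right) \left(-18\right) = 1998$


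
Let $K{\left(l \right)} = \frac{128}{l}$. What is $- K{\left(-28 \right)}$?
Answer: $\frac{32}{7} \approx 4.5714$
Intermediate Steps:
$- K{\left(-28 \right)} = - \frac{128}{-28} = - \frac{128 \left(-1\right)}{28} = \left(-1\right) \left(- \frac{32}{7}\right) = \frac{32}{7}$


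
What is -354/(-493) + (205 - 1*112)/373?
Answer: 177891/183889 ≈ 0.96738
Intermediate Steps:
-354/(-493) + (205 - 1*112)/373 = -354*(-1/493) + (205 - 112)*(1/373) = 354/493 + 93*(1/373) = 354/493 + 93/373 = 177891/183889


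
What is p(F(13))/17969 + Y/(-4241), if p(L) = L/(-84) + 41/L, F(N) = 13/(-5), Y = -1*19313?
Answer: 1894448288249/416087648340 ≈ 4.5530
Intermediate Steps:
Y = -19313
F(N) = -13/5 (F(N) = 13*(-⅕) = -13/5)
p(L) = 41/L - L/84 (p(L) = L*(-1/84) + 41/L = -L/84 + 41/L = 41/L - L/84)
p(F(13))/17969 + Y/(-4241) = (41/(-13/5) - 1/84*(-13/5))/17969 - 19313/(-4241) = (41*(-5/13) + 13/420)*(1/17969) - 19313*(-1/4241) = (-205/13 + 13/420)*(1/17969) + 19313/4241 = -85931/5460*1/17969 + 19313/4241 = -85931/98110740 + 19313/4241 = 1894448288249/416087648340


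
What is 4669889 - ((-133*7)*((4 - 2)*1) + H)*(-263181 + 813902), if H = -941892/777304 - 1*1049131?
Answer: 112477686932258525/194326 ≈ 5.7881e+11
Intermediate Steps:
H = -203873666179/194326 (H = -941892*1/777304 - 1049131 = -235473/194326 - 1049131 = -203873666179/194326 ≈ -1.0491e+6)
4669889 - ((-133*7)*((4 - 2)*1) + H)*(-263181 + 813902) = 4669889 - ((-133*7)*((4 - 2)*1) - 203873666179/194326)*(-263181 + 813902) = 4669889 - (-1862 - 203873666179/194326)*550721 = 4669889 - (-204235501191)*550721/194326 = 4669889 - 1*(-112476779451408711/194326) = 4669889 + 112476779451408711/194326 = 112477686932258525/194326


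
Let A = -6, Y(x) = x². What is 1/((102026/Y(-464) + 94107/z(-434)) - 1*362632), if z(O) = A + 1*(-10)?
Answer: -107648/39669710419 ≈ -2.7136e-6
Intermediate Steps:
z(O) = -16 (z(O) = -6 + 1*(-10) = -6 - 10 = -16)
1/((102026/Y(-464) + 94107/z(-434)) - 1*362632) = 1/((102026/((-464)²) + 94107/(-16)) - 1*362632) = 1/((102026/215296 + 94107*(-1/16)) - 362632) = 1/((102026*(1/215296) - 94107/16) - 362632) = 1/((51013/107648 - 94107/16) - 362632) = 1/(-633100883/107648 - 362632) = 1/(-39669710419/107648) = -107648/39669710419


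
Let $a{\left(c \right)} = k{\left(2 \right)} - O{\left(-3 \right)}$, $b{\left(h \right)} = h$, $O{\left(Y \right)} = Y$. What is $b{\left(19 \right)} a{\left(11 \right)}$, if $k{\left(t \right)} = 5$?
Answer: $152$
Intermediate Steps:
$a{\left(c \right)} = 8$ ($a{\left(c \right)} = 5 - -3 = 5 + 3 = 8$)
$b{\left(19 \right)} a{\left(11 \right)} = 19 \cdot 8 = 152$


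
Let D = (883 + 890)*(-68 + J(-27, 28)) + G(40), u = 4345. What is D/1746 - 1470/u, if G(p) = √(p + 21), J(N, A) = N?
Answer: -16320371/168586 + √61/1746 ≈ -96.803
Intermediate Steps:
G(p) = √(21 + p)
D = -168435 + √61 (D = (883 + 890)*(-68 - 27) + √(21 + 40) = 1773*(-95) + √61 = -168435 + √61 ≈ -1.6843e+5)
D/1746 - 1470/u = (-168435 + √61)/1746 - 1470/4345 = (-168435 + √61)*(1/1746) - 1470*1/4345 = (-18715/194 + √61/1746) - 294/869 = -16320371/168586 + √61/1746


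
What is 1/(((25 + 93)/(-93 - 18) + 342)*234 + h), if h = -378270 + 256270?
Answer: -37/1562168 ≈ -2.3685e-5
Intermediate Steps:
h = -122000
1/(((25 + 93)/(-93 - 18) + 342)*234 + h) = 1/(((25 + 93)/(-93 - 18) + 342)*234 - 122000) = 1/((118/(-111) + 342)*234 - 122000) = 1/((118*(-1/111) + 342)*234 - 122000) = 1/((-118/111 + 342)*234 - 122000) = 1/((37844/111)*234 - 122000) = 1/(2951832/37 - 122000) = 1/(-1562168/37) = -37/1562168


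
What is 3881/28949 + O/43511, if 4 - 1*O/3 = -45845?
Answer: 4150714294/1259599939 ≈ 3.2953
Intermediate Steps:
O = 137547 (O = 12 - 3*(-45845) = 12 + 137535 = 137547)
3881/28949 + O/43511 = 3881/28949 + 137547/43511 = 4150714294/1259599939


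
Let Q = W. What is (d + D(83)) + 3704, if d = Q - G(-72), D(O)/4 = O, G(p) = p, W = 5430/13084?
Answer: 26877251/6542 ≈ 4108.4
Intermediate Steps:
W = 2715/6542 (W = 5430*(1/13084) = 2715/6542 ≈ 0.41501)
D(O) = 4*O
Q = 2715/6542 ≈ 0.41501
d = 473739/6542 (d = 2715/6542 - 1*(-72) = 2715/6542 + 72 = 473739/6542 ≈ 72.415)
(d + D(83)) + 3704 = (473739/6542 + 4*83) + 3704 = (473739/6542 + 332) + 3704 = 2645683/6542 + 3704 = 26877251/6542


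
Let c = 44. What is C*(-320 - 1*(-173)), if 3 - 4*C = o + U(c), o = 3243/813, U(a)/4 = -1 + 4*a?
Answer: 6981324/271 ≈ 25761.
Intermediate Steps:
U(a) = -4 + 16*a (U(a) = 4*(-1 + 4*a) = -4 + 16*a)
o = 1081/271 (o = 3243*(1/813) = 1081/271 ≈ 3.9889)
C = -47492/271 (C = 3/4 - (1081/271 + (-4 + 16*44))/4 = 3/4 - (1081/271 + (-4 + 704))/4 = 3/4 - (1081/271 + 700)/4 = 3/4 - 1/4*190781/271 = 3/4 - 190781/1084 = -47492/271 ≈ -175.25)
C*(-320 - 1*(-173)) = -47492*(-320 - 1*(-173))/271 = -47492*(-320 + 173)/271 = -47492/271*(-147) = 6981324/271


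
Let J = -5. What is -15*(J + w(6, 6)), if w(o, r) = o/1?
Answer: -15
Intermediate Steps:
w(o, r) = o (w(o, r) = o*1 = o)
-15*(J + w(6, 6)) = -15*(-5 + 6) = -15*1 = -15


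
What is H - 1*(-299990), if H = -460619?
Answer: -160629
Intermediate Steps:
H - 1*(-299990) = -460619 - 1*(-299990) = -460619 + 299990 = -160629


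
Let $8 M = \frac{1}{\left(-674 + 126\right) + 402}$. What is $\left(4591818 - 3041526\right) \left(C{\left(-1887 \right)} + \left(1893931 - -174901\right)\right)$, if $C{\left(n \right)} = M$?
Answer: $\frac{936529759704075}{292} \approx 3.2073 \cdot 10^{12}$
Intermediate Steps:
$M = - \frac{1}{1168}$ ($M = \frac{1}{8 \left(\left(-674 + 126\right) + 402\right)} = \frac{1}{8 \left(-548 + 402\right)} = \frac{1}{8 \left(-146\right)} = \frac{1}{8} \left(- \frac{1}{146}\right) = - \frac{1}{1168} \approx -0.00085616$)
$C{\left(n \right)} = - \frac{1}{1168}$
$\left(4591818 - 3041526\right) \left(C{\left(-1887 \right)} + \left(1893931 - -174901\right)\right) = \left(4591818 - 3041526\right) \left(- \frac{1}{1168} + \left(1893931 - -174901\right)\right) = 1550292 \left(- \frac{1}{1168} + \left(1893931 + 174901\right)\right) = 1550292 \left(- \frac{1}{1168} + 2068832\right) = 1550292 \cdot \frac{2416395775}{1168} = \frac{936529759704075}{292}$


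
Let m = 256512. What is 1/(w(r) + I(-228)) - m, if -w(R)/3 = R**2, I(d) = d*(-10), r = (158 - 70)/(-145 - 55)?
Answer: -365436485519/1424637 ≈ -2.5651e+5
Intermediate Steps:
r = -11/25 (r = 88/(-200) = 88*(-1/200) = -11/25 ≈ -0.44000)
I(d) = -10*d
w(R) = -3*R**2
1/(w(r) + I(-228)) - m = 1/(-3*(-11/25)**2 - 10*(-228)) - 1*256512 = 1/(-3*121/625 + 2280) - 256512 = 1/(-363/625 + 2280) - 256512 = 1/(1424637/625) - 256512 = 625/1424637 - 256512 = -365436485519/1424637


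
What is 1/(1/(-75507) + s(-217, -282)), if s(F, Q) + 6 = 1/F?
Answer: -16385019/98385838 ≈ -0.16654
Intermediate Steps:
s(F, Q) = -6 + 1/F
1/(1/(-75507) + s(-217, -282)) = 1/(1/(-75507) + (-6 + 1/(-217))) = 1/(-1/75507 + (-6 - 1/217)) = 1/(-1/75507 - 1303/217) = 1/(-98385838/16385019) = -16385019/98385838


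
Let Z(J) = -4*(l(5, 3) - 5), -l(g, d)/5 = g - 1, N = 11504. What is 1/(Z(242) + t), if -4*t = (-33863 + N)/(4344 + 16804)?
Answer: 84592/8481559 ≈ 0.0099736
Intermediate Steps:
l(g, d) = 5 - 5*g (l(g, d) = -5*(g - 1) = -5*(-1 + g) = 5 - 5*g)
Z(J) = 100 (Z(J) = -4*((5 - 5*5) - 5) = -4*((5 - 25) - 5) = -4*(-20 - 5) = -4*(-25) = 100)
t = 22359/84592 (t = -(-33863 + 11504)/(4*(4344 + 16804)) = -(-22359)/(4*21148) = -¼*(-22359/21148) = 22359/84592 ≈ 0.26432)
1/(Z(242) + t) = 1/(100 + 22359/84592) = 1/(8481559/84592) = 84592/8481559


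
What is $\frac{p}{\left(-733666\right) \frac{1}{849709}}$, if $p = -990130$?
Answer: $\frac{420661186085}{366833} \approx 1.1467 \cdot 10^{6}$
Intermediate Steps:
$\frac{p}{\left(-733666\right) \frac{1}{849709}} = - \frac{990130}{\left(-733666\right) \frac{1}{849709}} = - \frac{990130}{- \frac{733666}{849709}} = \left(-990130\right) \left(- \frac{849709}{733666}\right) = \frac{420661186085}{366833}$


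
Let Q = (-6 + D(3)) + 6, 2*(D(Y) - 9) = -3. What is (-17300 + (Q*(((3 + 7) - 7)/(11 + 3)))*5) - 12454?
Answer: -832887/28 ≈ -29746.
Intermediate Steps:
D(Y) = 15/2 (D(Y) = 9 + (½)*(-3) = 9 - 3/2 = 15/2)
Q = 15/2 (Q = (-6 + 15/2) + 6 = 3/2 + 6 = 15/2 ≈ 7.5000)
(-17300 + (Q*(((3 + 7) - 7)/(11 + 3)))*5) - 12454 = (-17300 + (15*(((3 + 7) - 7)/(11 + 3))/2)*5) - 12454 = (-17300 + (15*((10 - 7)/14)/2)*5) - 12454 = (-17300 + (15*(3*(1/14))/2)*5) - 12454 = (-17300 + ((15/2)*(3/14))*5) - 12454 = (-17300 + (45/28)*5) - 12454 = (-17300 + 225/28) - 12454 = -484175/28 - 12454 = -832887/28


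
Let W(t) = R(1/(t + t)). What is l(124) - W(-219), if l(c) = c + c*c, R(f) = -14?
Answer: 15514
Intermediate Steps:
W(t) = -14
l(c) = c + c²
l(124) - W(-219) = 124*(1 + 124) - 1*(-14) = 124*125 + 14 = 15500 + 14 = 15514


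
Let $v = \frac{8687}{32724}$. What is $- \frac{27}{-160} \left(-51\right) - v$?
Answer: $- \frac{11612717}{1308960} \approx -8.8717$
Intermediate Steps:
$v = \frac{8687}{32724}$ ($v = 8687 \cdot \frac{1}{32724} = \frac{8687}{32724} \approx 0.26546$)
$- \frac{27}{-160} \left(-51\right) - v = - \frac{27}{-160} \left(-51\right) - \frac{8687}{32724} = \left(-27\right) \left(- \frac{1}{160}\right) \left(-51\right) - \frac{8687}{32724} = \frac{27}{160} \left(-51\right) - \frac{8687}{32724} = - \frac{1377}{160} - \frac{8687}{32724} = - \frac{11612717}{1308960}$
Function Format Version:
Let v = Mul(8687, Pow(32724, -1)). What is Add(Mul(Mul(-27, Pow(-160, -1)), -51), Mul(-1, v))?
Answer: Rational(-11612717, 1308960) ≈ -8.8717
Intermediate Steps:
v = Rational(8687, 32724) (v = Mul(8687, Rational(1, 32724)) = Rational(8687, 32724) ≈ 0.26546)
Add(Mul(Mul(-27, Pow(-160, -1)), -51), Mul(-1, v)) = Add(Mul(Mul(-27, Pow(-160, -1)), -51), Mul(-1, Rational(8687, 32724))) = Add(Mul(Mul(-27, Rational(-1, 160)), -51), Rational(-8687, 32724)) = Add(Mul(Rational(27, 160), -51), Rational(-8687, 32724)) = Add(Rational(-1377, 160), Rational(-8687, 32724)) = Rational(-11612717, 1308960)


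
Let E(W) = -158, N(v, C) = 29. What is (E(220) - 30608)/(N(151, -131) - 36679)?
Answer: 15383/18325 ≈ 0.83945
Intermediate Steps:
(E(220) - 30608)/(N(151, -131) - 36679) = (-158 - 30608)/(29 - 36679) = -30766/(-36650) = -30766*(-1/36650) = 15383/18325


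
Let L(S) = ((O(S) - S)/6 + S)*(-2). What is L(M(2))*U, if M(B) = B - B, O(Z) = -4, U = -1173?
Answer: -1564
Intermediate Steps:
M(B) = 0
L(S) = 4/3 - 5*S/3 (L(S) = ((-4 - S)/6 + S)*(-2) = ((-4 - S)*(1/6) + S)*(-2) = ((-2/3 - S/6) + S)*(-2) = (-2/3 + 5*S/6)*(-2) = 4/3 - 5*S/3)
L(M(2))*U = (4/3 - 5/3*0)*(-1173) = (4/3 + 0)*(-1173) = (4/3)*(-1173) = -1564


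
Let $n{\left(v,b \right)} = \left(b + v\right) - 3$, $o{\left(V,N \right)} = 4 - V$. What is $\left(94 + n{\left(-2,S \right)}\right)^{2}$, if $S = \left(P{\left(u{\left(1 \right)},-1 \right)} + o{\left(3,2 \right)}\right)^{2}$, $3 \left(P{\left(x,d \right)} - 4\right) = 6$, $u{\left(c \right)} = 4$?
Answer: $19044$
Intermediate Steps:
$P{\left(x,d \right)} = 6$ ($P{\left(x,d \right)} = 4 + \frac{1}{3} \cdot 6 = 4 + 2 = 6$)
$S = 49$ ($S = \left(6 + \left(4 - 3\right)\right)^{2} = \left(6 + 1\right)^{2} = 7^{2} = 49$)
$n{\left(v,b \right)} = -3 + b + v$
$\left(94 + n{\left(-2,S \right)}\right)^{2} = \left(94 - -44\right)^{2} = \left(94 + 44\right)^{2} = 138^{2} = 19044$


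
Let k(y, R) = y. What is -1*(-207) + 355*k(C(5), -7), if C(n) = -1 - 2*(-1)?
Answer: 562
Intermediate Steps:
C(n) = 1 (C(n) = -1 + 2 = 1)
-1*(-207) + 355*k(C(5), -7) = -1*(-207) + 355*1 = 207 + 355 = 562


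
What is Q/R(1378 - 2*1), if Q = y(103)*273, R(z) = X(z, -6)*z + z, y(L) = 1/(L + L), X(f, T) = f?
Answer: 91/130106304 ≈ 6.9943e-7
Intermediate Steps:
y(L) = 1/(2*L)
R(z) = z + z**2 (R(z) = z*z + z = z**2 + z = z + z**2)
Q = 273/206 (Q = ((1/2)/103)*273 = ((1/2)*(1/103))*273 = (1/206)*273 = 273/206 ≈ 1.3252)
Q/R(1378 - 2*1) = 273/(206*(((1378 - 2*1)*(1 + (1378 - 2*1))))) = 273/(206*(((1378 - 2)*(1 + (1378 - 2))))) = 273/(206*((1376*(1 + 1376)))) = 273/(206*((1376*1377))) = (273/206)/1894752 = (273/206)*(1/1894752) = 91/130106304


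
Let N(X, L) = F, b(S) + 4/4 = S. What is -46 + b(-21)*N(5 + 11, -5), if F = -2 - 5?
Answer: 108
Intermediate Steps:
b(S) = -1 + S
F = -7
N(X, L) = -7
-46 + b(-21)*N(5 + 11, -5) = -46 + (-1 - 21)*(-7) = -46 - 22*(-7) = -46 + 154 = 108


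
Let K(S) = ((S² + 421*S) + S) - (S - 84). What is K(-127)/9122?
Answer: -18627/4561 ≈ -4.0840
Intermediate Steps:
K(S) = 84 + S² + 421*S (K(S) = (S² + 422*S) - (-84 + S) = (S² + 422*S) + (84 - S) = 84 + S² + 421*S)
K(-127)/9122 = (84 + (-127)² + 421*(-127))/9122 = (84 + 16129 - 53467)*(1/9122) = -37254*1/9122 = -18627/4561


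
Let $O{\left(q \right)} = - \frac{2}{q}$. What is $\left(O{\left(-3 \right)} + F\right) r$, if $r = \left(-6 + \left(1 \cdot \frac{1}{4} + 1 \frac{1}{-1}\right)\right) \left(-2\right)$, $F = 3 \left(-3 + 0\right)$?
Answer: $- \frac{225}{2} \approx -112.5$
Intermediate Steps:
$F = -9$ ($F = 3 \left(-3\right) = -9$)
$r = \frac{27}{2}$ ($r = \left(-6 + \left(1 \cdot \frac{1}{4} + 1 \left(-1\right)\right)\right) \left(-2\right) = \left(-6 + \left(\frac{1}{4} - 1\right)\right) \left(-2\right) = \left(-6 - \frac{3}{4}\right) \left(-2\right) = \left(- \frac{27}{4}\right) \left(-2\right) = \frac{27}{2} \approx 13.5$)
$\left(O{\left(-3 \right)} + F\right) r = \left(- \frac{2}{-3} - 9\right) \frac{27}{2} = \left(\left(-2\right) \left(- \frac{1}{3}\right) - 9\right) \frac{27}{2} = \left(\frac{2}{3} - 9\right) \frac{27}{2} = \left(- \frac{25}{3}\right) \frac{27}{2} = - \frac{225}{2}$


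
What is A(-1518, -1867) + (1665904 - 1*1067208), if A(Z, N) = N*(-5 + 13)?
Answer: 583760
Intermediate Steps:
A(Z, N) = 8*N (A(Z, N) = N*8 = 8*N)
A(-1518, -1867) + (1665904 - 1*1067208) = 8*(-1867) + (1665904 - 1*1067208) = -14936 + (1665904 - 1067208) = -14936 + 598696 = 583760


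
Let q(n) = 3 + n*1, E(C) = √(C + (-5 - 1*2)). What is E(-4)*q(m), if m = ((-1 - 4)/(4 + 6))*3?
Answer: 3*I*√11/2 ≈ 4.9749*I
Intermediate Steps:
E(C) = √(-7 + C) (E(C) = √(C + (-5 - 2)) = √(C - 7) = √(-7 + C))
m = -3/2 (m = -5/10*3 = -5*⅒*3 = -½*3 = -3/2 ≈ -1.5000)
q(n) = 3 + n
E(-4)*q(m) = √(-7 - 4)*(3 - 3/2) = √(-11)*(3/2) = (I*√11)*(3/2) = 3*I*√11/2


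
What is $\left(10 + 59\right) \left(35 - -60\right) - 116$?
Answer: $6439$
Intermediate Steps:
$\left(10 + 59\right) \left(35 - -60\right) - 116 = 69 \left(35 + 60\right) - 116 = 69 \cdot 95 - 116 = 6555 - 116 = 6439$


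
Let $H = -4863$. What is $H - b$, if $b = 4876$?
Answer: $-9739$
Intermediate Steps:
$H - b = -4863 - 4876 = -9739$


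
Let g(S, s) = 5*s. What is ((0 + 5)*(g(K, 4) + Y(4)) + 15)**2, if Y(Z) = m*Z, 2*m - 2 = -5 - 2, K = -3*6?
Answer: 4225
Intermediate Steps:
K = -18
m = -5/2 (m = 1 + (-5 - 2)/2 = 1 + (1/2)*(-7) = 1 - 7/2 = -5/2 ≈ -2.5000)
Y(Z) = -5*Z/2
((0 + 5)*(g(K, 4) + Y(4)) + 15)**2 = ((0 + 5)*(5*4 - 5/2*4) + 15)**2 = (5*(20 - 10) + 15)**2 = (5*10 + 15)**2 = (50 + 15)**2 = 65**2 = 4225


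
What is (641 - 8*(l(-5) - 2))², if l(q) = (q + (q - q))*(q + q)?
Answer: 66049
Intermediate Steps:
l(q) = 2*q² (l(q) = (q + 0)*(2*q) = q*(2*q) = 2*q²)
(641 - 8*(l(-5) - 2))² = (641 - 8*(2*(-5)² - 2))² = (641 - 8*(2*25 - 2))² = (641 - 8*(50 - 2))² = (641 - 8*48)² = (641 - 384)² = 257² = 66049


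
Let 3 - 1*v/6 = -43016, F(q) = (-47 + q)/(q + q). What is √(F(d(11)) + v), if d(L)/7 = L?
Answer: √1530359061/77 ≈ 508.05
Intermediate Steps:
d(L) = 7*L
F(q) = (-47 + q)/(2*q) (F(q) = (-47 + q)/((2*q)) = (-47 + q)*(1/(2*q)) = (-47 + q)/(2*q))
v = 258114 (v = 18 - 6*(-43016) = 18 + 258096 = 258114)
√(F(d(11)) + v) = √((-47 + 7*11)/(2*((7*11))) + 258114) = √((½)*(-47 + 77)/77 + 258114) = √((½)*(1/77)*30 + 258114) = √(15/77 + 258114) = √(19874793/77) = √1530359061/77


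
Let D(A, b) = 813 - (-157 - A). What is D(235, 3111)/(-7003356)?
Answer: -1205/7003356 ≈ -0.00017206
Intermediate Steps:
D(A, b) = 970 + A (D(A, b) = 813 + (157 + A) = 970 + A)
D(235, 3111)/(-7003356) = (970 + 235)/(-7003356) = 1205*(-1/7003356) = -1205/7003356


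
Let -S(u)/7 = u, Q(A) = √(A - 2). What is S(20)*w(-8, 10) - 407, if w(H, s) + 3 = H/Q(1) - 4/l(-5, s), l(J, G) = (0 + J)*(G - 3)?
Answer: -3 - 1120*I ≈ -3.0 - 1120.0*I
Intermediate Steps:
l(J, G) = J*(-3 + G)
Q(A) = √(-2 + A)
w(H, s) = -3 - 4/(15 - 5*s) - I*H (w(H, s) = -3 + (H/(√(-2 + 1)) - 4*(-1/(5*(-3 + s)))) = -3 + (H/(√(-1)) - 4/(15 - 5*s)) = -3 + (H/I - 4/(15 - 5*s)) = -3 + (H*(-I) - 4/(15 - 5*s)) = -3 + (-I*H - 4/(15 - 5*s)) = -3 + (-4/(15 - 5*s) - I*H) = -3 - 4/(15 - 5*s) - I*H)
S(u) = -7*u
S(20)*w(-8, 10) - 407 = (-7*20)*((⅘ - (-3 + 10)*(3 + I*(-8)))/(-3 + 10)) - 407 = -140*(⅘ - 1*7*(3 - 8*I))/7 - 407 = -20*(⅘ + (-21 + 56*I)) - 407 = -20*(-101/5 + 56*I) - 407 = -140*(-101/35 + 8*I) - 407 = (404 - 1120*I) - 407 = -3 - 1120*I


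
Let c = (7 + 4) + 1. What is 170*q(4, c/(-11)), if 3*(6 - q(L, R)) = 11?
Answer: 1190/3 ≈ 396.67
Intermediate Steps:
c = 12 (c = 11 + 1 = 12)
q(L, R) = 7/3 (q(L, R) = 6 - ⅓*11 = 6 - 11/3 = 7/3)
170*q(4, c/(-11)) = 170*(7/3) = 1190/3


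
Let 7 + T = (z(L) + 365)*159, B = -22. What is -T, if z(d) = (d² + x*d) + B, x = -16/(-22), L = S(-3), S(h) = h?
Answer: -611755/11 ≈ -55614.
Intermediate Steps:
L = -3
x = 8/11 (x = -16*(-1/22) = 8/11 ≈ 0.72727)
z(d) = -22 + d² + 8*d/11 (z(d) = (d² + 8*d/11) - 22 = -22 + d² + 8*d/11)
T = 611755/11 (T = -7 + ((-22 + (-3)² + (8/11)*(-3)) + 365)*159 = -7 + ((-22 + 9 - 24/11) + 365)*159 = -7 + (-167/11 + 365)*159 = -7 + (3848/11)*159 = -7 + 611832/11 = 611755/11 ≈ 55614.)
-T = -1*611755/11 = -611755/11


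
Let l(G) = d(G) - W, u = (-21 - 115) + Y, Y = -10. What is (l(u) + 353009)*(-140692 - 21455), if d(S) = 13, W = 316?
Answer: -57190219782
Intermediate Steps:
u = -146 (u = (-21 - 115) - 10 = -136 - 10 = -146)
l(G) = -303 (l(G) = 13 - 1*316 = 13 - 316 = -303)
(l(u) + 353009)*(-140692 - 21455) = (-303 + 353009)*(-140692 - 21455) = 352706*(-162147) = -57190219782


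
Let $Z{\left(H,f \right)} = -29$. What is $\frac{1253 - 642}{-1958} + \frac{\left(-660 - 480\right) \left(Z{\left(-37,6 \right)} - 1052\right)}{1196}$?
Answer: $\frac{26219467}{25454} \approx 1030.1$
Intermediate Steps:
$\frac{1253 - 642}{-1958} + \frac{\left(-660 - 480\right) \left(Z{\left(-37,6 \right)} - 1052\right)}{1196} = \frac{1253 - 642}{-1958} + \frac{\left(-660 - 480\right) \left(-29 - 1052\right)}{1196} = 611 \left(- \frac{1}{1958}\right) + \left(-1140\right) \left(-1081\right) \frac{1}{1196} = - \frac{611}{1958} + 1232340 \cdot \frac{1}{1196} = - \frac{611}{1958} + \frac{13395}{13} = \frac{26219467}{25454}$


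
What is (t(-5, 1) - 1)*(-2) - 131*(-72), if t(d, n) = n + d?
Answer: 9442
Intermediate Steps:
t(d, n) = d + n
(t(-5, 1) - 1)*(-2) - 131*(-72) = ((-5 + 1) - 1)*(-2) - 131*(-72) = (-4 - 1)*(-2) + 9432 = -5*(-2) + 9432 = 10 + 9432 = 9442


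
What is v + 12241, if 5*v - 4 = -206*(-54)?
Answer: 72333/5 ≈ 14467.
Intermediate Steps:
v = 11128/5 (v = 4/5 + (-206*(-54))/5 = 4/5 + (1/5)*11124 = 4/5 + 11124/5 = 11128/5 ≈ 2225.6)
v + 12241 = 11128/5 + 12241 = 72333/5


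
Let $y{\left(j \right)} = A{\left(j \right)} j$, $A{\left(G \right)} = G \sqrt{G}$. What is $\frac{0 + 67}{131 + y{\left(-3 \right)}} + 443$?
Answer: $\frac{7718749}{17404} - \frac{603 i \sqrt{3}}{17404} \approx 443.5 - 0.060011 i$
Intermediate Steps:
$A{\left(G \right)} = G^{\frac{3}{2}}$
$y{\left(j \right)} = j^{\frac{5}{2}}$ ($y{\left(j \right)} = j^{\frac{3}{2}} j = j^{\frac{5}{2}}$)
$\frac{0 + 67}{131 + y{\left(-3 \right)}} + 443 = \frac{0 + 67}{131 + \left(-3\right)^{\frac{5}{2}}} + 443 = \frac{67}{131 + 9 i \sqrt{3}} + 443 = 443 + \frac{67}{131 + 9 i \sqrt{3}}$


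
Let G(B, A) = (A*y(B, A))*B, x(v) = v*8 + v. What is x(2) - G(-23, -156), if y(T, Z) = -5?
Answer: 17958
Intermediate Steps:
x(v) = 9*v (x(v) = 8*v + v = 9*v)
G(B, A) = -5*A*B (G(B, A) = (A*(-5))*B = (-5*A)*B = -5*A*B)
x(2) - G(-23, -156) = 9*2 - (-5)*(-156)*(-23) = 18 - 1*(-17940) = 18 + 17940 = 17958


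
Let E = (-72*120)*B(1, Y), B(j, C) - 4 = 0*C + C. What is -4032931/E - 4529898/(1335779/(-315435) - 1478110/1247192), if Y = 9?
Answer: 100086931708063181001179/119745503865074880 ≈ 8.3583e+5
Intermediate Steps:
B(j, C) = 4 + C (B(j, C) = 4 + (0*C + C) = 4 + (0 + C) = 4 + C)
E = -112320 (E = (-72*120)*(4 + 9) = -8640*13 = -112320)
-4032931/E - 4529898/(1335779/(-315435) - 1478110/1247192) = -4032931/(-112320) - 4529898/(1335779/(-315435) - 1478110/1247192) = -4032931*(-1/112320) - 4529898/(1335779*(-1/315435) - 1478110*1/1247192) = 4032931/112320 - 4529898/(-1335779/315435 - 739055/623596) = 4032931/112320 - 4529898/(-1066110255209/196704004260) = 4032931/112320 - 4529898*(-196704004260/1066110255209) = 4032931/112320 + 891049075489365480/1066110255209 = 100086931708063181001179/119745503865074880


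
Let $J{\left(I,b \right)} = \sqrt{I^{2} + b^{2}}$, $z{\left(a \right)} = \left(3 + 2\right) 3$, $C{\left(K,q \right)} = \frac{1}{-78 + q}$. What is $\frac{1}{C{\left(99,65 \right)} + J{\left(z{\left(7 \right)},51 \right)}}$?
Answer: $\frac{13}{477593} + \frac{507 \sqrt{314}}{477593} \approx 0.018838$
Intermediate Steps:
$z{\left(a \right)} = 15$ ($z{\left(a \right)} = 5 \cdot 3 = 15$)
$\frac{1}{C{\left(99,65 \right)} + J{\left(z{\left(7 \right)},51 \right)}} = \frac{1}{\frac{1}{-78 + 65} + \sqrt{15^{2} + 51^{2}}} = \frac{1}{\frac{1}{-13} + \sqrt{225 + 2601}} = \frac{1}{- \frac{1}{13} + \sqrt{2826}} = \frac{1}{- \frac{1}{13} + 3 \sqrt{314}}$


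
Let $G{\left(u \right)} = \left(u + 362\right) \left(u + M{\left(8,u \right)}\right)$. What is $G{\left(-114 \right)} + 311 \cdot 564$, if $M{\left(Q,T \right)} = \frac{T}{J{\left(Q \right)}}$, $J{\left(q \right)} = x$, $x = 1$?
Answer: $118860$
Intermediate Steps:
$J{\left(q \right)} = 1$
$M{\left(Q,T \right)} = T$ ($M{\left(Q,T \right)} = \frac{T}{1} = T 1 = T$)
$G{\left(u \right)} = 2 u \left(362 + u\right)$ ($G{\left(u \right)} = \left(u + 362\right) \left(u + u\right) = \left(362 + u\right) 2 u = 2 u \left(362 + u\right)$)
$G{\left(-114 \right)} + 311 \cdot 564 = 2 \left(-114\right) \left(362 - 114\right) + 311 \cdot 564 = 2 \left(-114\right) 248 + 175404 = -56544 + 175404 = 118860$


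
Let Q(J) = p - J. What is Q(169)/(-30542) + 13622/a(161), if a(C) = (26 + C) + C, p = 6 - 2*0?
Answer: 52012481/1328577 ≈ 39.149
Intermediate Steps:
p = 6 (p = 6 + 0 = 6)
Q(J) = 6 - J
a(C) = 26 + 2*C
Q(169)/(-30542) + 13622/a(161) = (6 - 1*169)/(-30542) + 13622/(26 + 2*161) = (6 - 169)*(-1/30542) + 13622/(26 + 322) = -163*(-1/30542) + 13622/348 = 163/30542 + 13622*(1/348) = 163/30542 + 6811/174 = 52012481/1328577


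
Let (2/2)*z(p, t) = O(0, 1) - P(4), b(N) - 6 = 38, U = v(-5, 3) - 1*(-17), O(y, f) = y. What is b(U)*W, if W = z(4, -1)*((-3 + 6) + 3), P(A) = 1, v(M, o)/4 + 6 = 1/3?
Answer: -264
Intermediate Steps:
v(M, o) = -68/3 (v(M, o) = -24 + 4/3 = -68/3)
U = -17/3 (U = -68/3 - 1*(-17) = -68/3 + 17 = -17/3 ≈ -5.6667)
b(N) = 44 (b(N) = 6 + 38 = 44)
z(p, t) = -1 (z(p, t) = 0 - 1*1 = 0 - 1 = -1)
W = -6 (W = -((-3 + 6) + 3) = -(3 + 3) = -1*6 = -6)
b(U)*W = 44*(-6) = -264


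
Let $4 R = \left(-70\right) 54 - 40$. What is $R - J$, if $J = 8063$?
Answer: $-9018$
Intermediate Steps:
$R = -955$ ($R = \frac{\left(-70\right) 54 - 40}{4} = \frac{-3780 - 40}{4} = \frac{1}{4} \left(-3820\right) = -955$)
$R - J = -955 - 8063 = -9018$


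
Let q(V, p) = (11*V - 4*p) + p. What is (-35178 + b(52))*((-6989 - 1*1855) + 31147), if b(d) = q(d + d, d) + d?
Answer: -761379814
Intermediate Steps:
q(V, p) = -3*p + 11*V (q(V, p) = (-4*p + 11*V) + p = -3*p + 11*V)
b(d) = 20*d (b(d) = (-3*d + 11*(d + d)) + d = (-3*d + 11*(2*d)) + d = (-3*d + 22*d) + d = 19*d + d = 20*d)
(-35178 + b(52))*((-6989 - 1*1855) + 31147) = (-35178 + 20*52)*((-6989 - 1*1855) + 31147) = (-35178 + 1040)*((-6989 - 1855) + 31147) = -34138*(-8844 + 31147) = -34138*22303 = -761379814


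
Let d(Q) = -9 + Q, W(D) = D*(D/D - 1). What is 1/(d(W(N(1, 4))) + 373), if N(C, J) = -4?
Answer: 1/364 ≈ 0.0027473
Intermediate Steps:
W(D) = 0 (W(D) = D*(1 - 1) = D*0 = 0)
1/(d(W(N(1, 4))) + 373) = 1/((-9 + 0) + 373) = 1/(-9 + 373) = 1/364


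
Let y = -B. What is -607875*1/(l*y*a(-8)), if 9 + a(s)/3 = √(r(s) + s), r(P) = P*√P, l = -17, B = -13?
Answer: 202625/(221*(-9 + 2*√2*√(-1 - 2*I*√2))) ≈ -104.61 + 67.804*I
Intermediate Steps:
r(P) = P^(3/2)
y = 13 (y = -1*(-13) = 13)
a(s) = -27 + 3*√(s + s^(3/2)) (a(s) = -27 + 3*√(s^(3/2) + s) = -27 + 3*√(s + s^(3/2)))
-607875*1/(l*y*a(-8)) = -607875*(-1/(221*(-27 + 3*√(-8 + (-8)^(3/2))))) = -607875*(-1/(221*(-27 + 3*√(-8 - 16*I*√2)))) = -607875/(5967 - 663*√(-8 - 16*I*√2))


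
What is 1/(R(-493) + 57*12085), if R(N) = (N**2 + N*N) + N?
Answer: 1/1174450 ≈ 8.5146e-7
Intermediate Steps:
R(N) = N + 2*N**2 (R(N) = (N**2 + N**2) + N = 2*N**2 + N = N + 2*N**2)
1/(R(-493) + 57*12085) = 1/(-493*(1 + 2*(-493)) + 57*12085) = 1/(-493*(1 - 986) + 688845) = 1/(-493*(-985) + 688845) = 1/(485605 + 688845) = 1/1174450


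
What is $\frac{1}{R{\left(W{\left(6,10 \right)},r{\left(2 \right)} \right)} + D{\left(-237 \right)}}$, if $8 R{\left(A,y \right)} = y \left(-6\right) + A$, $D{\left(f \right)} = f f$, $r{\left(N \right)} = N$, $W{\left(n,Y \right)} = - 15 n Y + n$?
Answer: $\frac{4}{224223} \approx 1.7839 \cdot 10^{-5}$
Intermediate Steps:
$W{\left(n,Y \right)} = n - 15 Y n$ ($W{\left(n,Y \right)} = - 15 Y n + n = n - 15 Y n$)
$D{\left(f \right)} = f^{2}$
$R{\left(A,y \right)} = - \frac{3 y}{4} + \frac{A}{8}$ ($R{\left(A,y \right)} = \frac{y \left(-6\right) + A}{8} = \frac{- 6 y + A}{8} = \frac{A - 6 y}{8} = - \frac{3 y}{4} + \frac{A}{8}$)
$\frac{1}{R{\left(W{\left(6,10 \right)},r{\left(2 \right)} \right)} + D{\left(-237 \right)}} = \frac{1}{\left(\left(- \frac{3}{4}\right) 2 + \frac{6 \left(1 - 150\right)}{8}\right) + \left(-237\right)^{2}} = \frac{1}{\left(- \frac{3}{2} + \frac{6 \left(1 - 150\right)}{8}\right) + 56169} = \frac{1}{\left(- \frac{3}{2} + \frac{6 \left(-149\right)}{8}\right) + 56169} = \frac{1}{\left(- \frac{3}{2} + \frac{1}{8} \left(-894\right)\right) + 56169} = \frac{1}{\left(- \frac{3}{2} - \frac{447}{4}\right) + 56169} = \frac{1}{- \frac{453}{4} + 56169} = \frac{1}{\frac{224223}{4}} = \frac{4}{224223}$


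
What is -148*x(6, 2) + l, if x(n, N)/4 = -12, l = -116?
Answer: 6988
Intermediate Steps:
x(n, N) = -48 (x(n, N) = 4*(-12) = -48)
-148*x(6, 2) + l = -148*(-48) - 116 = 7104 - 116 = 6988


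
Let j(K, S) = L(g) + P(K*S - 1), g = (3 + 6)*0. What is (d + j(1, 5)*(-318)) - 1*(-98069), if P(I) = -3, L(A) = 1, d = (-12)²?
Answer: 98849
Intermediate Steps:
d = 144
g = 0 (g = 9*0 = 0)
j(K, S) = -2 (j(K, S) = 1 - 3 = -2)
(d + j(1, 5)*(-318)) - 1*(-98069) = (144 - 2*(-318)) - 1*(-98069) = (144 + 636) + 98069 = 780 + 98069 = 98849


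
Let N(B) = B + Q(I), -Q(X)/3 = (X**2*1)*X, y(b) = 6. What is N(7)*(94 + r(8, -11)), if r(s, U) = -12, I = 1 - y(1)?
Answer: 31324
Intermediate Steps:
I = -5 (I = 1 - 1*6 = 1 - 6 = -5)
Q(X) = -3*X**3 (Q(X) = -3*X**2*1*X = -3*X**2*X = -3*X**3)
N(B) = 375 + B (N(B) = B - 3*(-5)**3 = B - 3*(-125) = B + 375 = 375 + B)
N(7)*(94 + r(8, -11)) = (375 + 7)*(94 - 12) = 382*82 = 31324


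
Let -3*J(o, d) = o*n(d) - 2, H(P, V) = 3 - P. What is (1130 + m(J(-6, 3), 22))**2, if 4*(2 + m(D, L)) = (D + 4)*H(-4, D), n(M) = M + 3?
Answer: 48205249/36 ≈ 1.3390e+6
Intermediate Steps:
n(M) = 3 + M
J(o, d) = 2/3 - o*(3 + d)/3 (J(o, d) = -(o*(3 + d) - 2)/3 = -(-2 + o*(3 + d))/3 = 2/3 - o*(3 + d)/3)
m(D, L) = 5 + 7*D/4 (m(D, L) = -2 + ((D + 4)*(3 - 1*(-4)))/4 = -2 + ((4 + D)*(3 + 4))/4 = -2 + ((4 + D)*7)/4 = -2 + (28 + 7*D)/4 = -2 + (7 + 7*D/4) = 5 + 7*D/4)
(1130 + m(J(-6, 3), 22))**2 = (1130 + (5 + 7*(2/3 - 1/3*(-6)*(3 + 3))/4))**2 = (1130 + (5 + 7*(2/3 - 1/3*(-6)*6)/4))**2 = (1130 + (5 + 7*(2/3 + 12)/4))**2 = (1130 + (5 + (7/4)*(38/3)))**2 = (1130 + (5 + 133/6))**2 = (1130 + 163/6)**2 = (6943/6)**2 = 48205249/36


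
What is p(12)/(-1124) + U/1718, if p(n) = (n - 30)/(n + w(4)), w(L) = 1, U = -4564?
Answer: -16664561/6275854 ≈ -2.6553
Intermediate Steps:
p(n) = (-30 + n)/(1 + n) (p(n) = (n - 30)/(n + 1) = (-30 + n)/(1 + n))
p(12)/(-1124) + U/1718 = ((-30 + 12)/(1 + 12))/(-1124) - 4564/1718 = (-18/13)*(-1/1124) - 4564*1/1718 = ((1/13)*(-18))*(-1/1124) - 2282/859 = -18/13*(-1/1124) - 2282/859 = 9/7306 - 2282/859 = -16664561/6275854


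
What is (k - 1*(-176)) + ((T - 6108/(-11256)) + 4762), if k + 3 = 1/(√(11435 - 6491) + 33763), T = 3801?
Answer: 9341628988512019/1069259241050 - 4*√309/1139935225 ≈ 8736.5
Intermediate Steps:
k = -3 + 1/(33763 + 4*√309) (k = -3 + 1/(√(11435 - 6491) + 33763) = -3 + 1/(√4944 + 33763) = -3 + 1/(4*√309 + 33763) = -3 + 1/(33763 + 4*√309) ≈ -3.0000)
(k - 1*(-176)) + ((T - 6108/(-11256)) + 4762) = ((-3419771912/1139935225 - 4*√309/1139935225) - 1*(-176)) + ((3801 - 6108/(-11256)) + 4762) = ((-3419771912/1139935225 - 4*√309/1139935225) + 176) + ((3801 - 6108*(-1/11256)) + 4762) = (197208827688/1139935225 - 4*√309/1139935225) + ((3801 + 509/938) + 4762) = (197208827688/1139935225 - 4*√309/1139935225) + (3565847/938 + 4762) = (197208827688/1139935225 - 4*√309/1139935225) + 8032603/938 = 9341628988512019/1069259241050 - 4*√309/1139935225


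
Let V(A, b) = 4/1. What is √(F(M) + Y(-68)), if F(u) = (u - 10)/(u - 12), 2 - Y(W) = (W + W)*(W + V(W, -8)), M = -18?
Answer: 2*I*√489435/15 ≈ 93.28*I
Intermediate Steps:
V(A, b) = 4 (V(A, b) = 4*1 = 4)
Y(W) = 2 - 2*W*(4 + W) (Y(W) = 2 - (W + W)*(W + 4) = 2 - 2*W*(4 + W))
F(u) = (-10 + u)/(-12 + u)
√(F(M) + Y(-68)) = √((-10 - 18)/(-12 - 18) + (2 - 8*(-68) - 2*(-68)²)) = √(-28/(-30) + (2 + 544 - 2*4624)) = √(-1/30*(-28) + (2 + 544 - 9248)) = √(14/15 - 8702) = √(-130516/15) = 2*I*√489435/15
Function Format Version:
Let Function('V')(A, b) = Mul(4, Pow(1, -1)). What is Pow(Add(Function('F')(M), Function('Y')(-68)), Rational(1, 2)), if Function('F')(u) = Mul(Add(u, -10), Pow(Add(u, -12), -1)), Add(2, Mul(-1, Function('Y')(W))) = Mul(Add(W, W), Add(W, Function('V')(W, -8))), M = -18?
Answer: Mul(Rational(2, 15), I, Pow(489435, Rational(1, 2))) ≈ Mul(93.280, I)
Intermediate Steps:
Function('V')(A, b) = 4 (Function('V')(A, b) = Mul(4, 1) = 4)
Function('Y')(W) = Add(2, Mul(-2, W, Add(4, W))) (Function('Y')(W) = Add(2, Mul(-1, Mul(Add(W, W), Add(W, 4)))) = Add(2, Mul(-1, Mul(Mul(2, W), Add(4, W)))) = Add(2, Mul(-1, Mul(2, W, Add(4, W)))) = Add(2, Mul(-2, W, Add(4, W))))
Function('F')(u) = Mul(Pow(Add(-12, u), -1), Add(-10, u)) (Function('F')(u) = Mul(Add(-10, u), Pow(Add(-12, u), -1)) = Mul(Pow(Add(-12, u), -1), Add(-10, u)))
Pow(Add(Function('F')(M), Function('Y')(-68)), Rational(1, 2)) = Pow(Add(Mul(Pow(Add(-12, -18), -1), Add(-10, -18)), Add(2, Mul(-8, -68), Mul(-2, Pow(-68, 2)))), Rational(1, 2)) = Pow(Add(Mul(Pow(-30, -1), -28), Add(2, 544, Mul(-2, 4624))), Rational(1, 2)) = Pow(Add(Mul(Rational(-1, 30), -28), Add(2, 544, -9248)), Rational(1, 2)) = Pow(Add(Rational(14, 15), -8702), Rational(1, 2)) = Pow(Rational(-130516, 15), Rational(1, 2)) = Mul(Rational(2, 15), I, Pow(489435, Rational(1, 2)))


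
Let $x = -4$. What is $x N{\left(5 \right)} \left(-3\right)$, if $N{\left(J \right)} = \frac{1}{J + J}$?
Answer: $\frac{6}{5} \approx 1.2$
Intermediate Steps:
$N{\left(J \right)} = \frac{1}{2 J}$
$x N{\left(5 \right)} \left(-3\right) = - 4 \frac{1}{2 \cdot 5} \left(-3\right) = - 4 \cdot \frac{1}{2} \cdot \frac{1}{5} \left(-3\right) = \left(-4\right) \frac{1}{10} \left(-3\right) = \left(- \frac{2}{5}\right) \left(-3\right) = \frac{6}{5}$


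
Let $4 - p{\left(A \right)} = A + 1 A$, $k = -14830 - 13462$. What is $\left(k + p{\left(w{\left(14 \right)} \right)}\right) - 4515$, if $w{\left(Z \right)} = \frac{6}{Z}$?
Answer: $- \frac{229627}{7} \approx -32804.0$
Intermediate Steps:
$k = -28292$
$p{\left(A \right)} = 4 - 2 A$ ($p{\left(A \right)} = 4 - \left(A + 1 A\right) = 4 - \left(A + A\right) = 4 - 2 A$)
$\left(k + p{\left(w{\left(14 \right)} \right)}\right) - 4515 = \left(-28292 + \left(4 - 2 \cdot \frac{6}{14}\right)\right) - 4515 = \left(-28292 + \left(4 - 2 \cdot 6 \cdot \frac{1}{14}\right)\right) - 4515 = \left(-28292 + \left(4 - \frac{6}{7}\right)\right) - 4515 = \left(-28292 + \frac{22}{7}\right) - 4515 = - \frac{198022}{7} - 4515 = - \frac{229627}{7}$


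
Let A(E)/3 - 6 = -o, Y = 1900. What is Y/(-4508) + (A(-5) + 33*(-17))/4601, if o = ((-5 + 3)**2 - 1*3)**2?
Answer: -2800817/5185327 ≈ -0.54014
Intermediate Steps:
o = 1 (o = ((-2)**2 - 3)**2 = (4 - 3)**2 = 1**2 = 1)
A(E) = 15 (A(E) = 18 + 3*(-1*1) = 18 + 3*(-1) = 18 - 3 = 15)
Y/(-4508) + (A(-5) + 33*(-17))/4601 = 1900/(-4508) + (15 + 33*(-17))/4601 = 1900*(-1/4508) + (15 - 561)*(1/4601) = -475/1127 - 546*1/4601 = -475/1127 - 546/4601 = -2800817/5185327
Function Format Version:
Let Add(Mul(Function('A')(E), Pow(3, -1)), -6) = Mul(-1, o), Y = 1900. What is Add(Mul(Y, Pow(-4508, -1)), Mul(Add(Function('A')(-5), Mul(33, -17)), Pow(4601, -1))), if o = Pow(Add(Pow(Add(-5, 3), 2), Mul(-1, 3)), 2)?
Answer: Rational(-2800817, 5185327) ≈ -0.54014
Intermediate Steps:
o = 1 (o = Pow(Add(Pow(-2, 2), -3), 2) = Pow(Add(4, -3), 2) = Pow(1, 2) = 1)
Function('A')(E) = 15 (Function('A')(E) = Add(18, Mul(3, Mul(-1, 1))) = Add(18, Mul(3, -1)) = Add(18, -3) = 15)
Add(Mul(Y, Pow(-4508, -1)), Mul(Add(Function('A')(-5), Mul(33, -17)), Pow(4601, -1))) = Add(Mul(1900, Pow(-4508, -1)), Mul(Add(15, Mul(33, -17)), Pow(4601, -1))) = Add(Mul(1900, Rational(-1, 4508)), Mul(Add(15, -561), Rational(1, 4601))) = Add(Rational(-475, 1127), Mul(-546, Rational(1, 4601))) = Add(Rational(-475, 1127), Rational(-546, 4601)) = Rational(-2800817, 5185327)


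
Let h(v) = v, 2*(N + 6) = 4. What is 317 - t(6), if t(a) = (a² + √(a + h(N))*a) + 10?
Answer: 271 - 6*√2 ≈ 262.51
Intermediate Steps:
N = -4 (N = -6 + (½)*4 = -6 + 2 = -4)
t(a) = 10 + a² + a*√(-4 + a) (t(a) = (a² + √(a - 4)*a) + 10 = (a² + √(-4 + a)*a) + 10 = (a² + a*√(-4 + a)) + 10 = 10 + a² + a*√(-4 + a))
317 - t(6) = 317 - (10 + 6² + 6*√(-4 + 6)) = 317 - (10 + 36 + 6*√2) = 317 - (46 + 6*√2) = 317 + (-46 - 6*√2) = 271 - 6*√2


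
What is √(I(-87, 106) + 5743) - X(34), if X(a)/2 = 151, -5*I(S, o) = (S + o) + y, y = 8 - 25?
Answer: -302 + √143565/5 ≈ -226.22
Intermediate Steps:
y = -17
I(S, o) = 17/5 - S/5 - o/5 (I(S, o) = -((S + o) - 17)/5 = -(-17 + S + o)/5 = 17/5 - S/5 - o/5)
X(a) = 302 (X(a) = 2*151 = 302)
√(I(-87, 106) + 5743) - X(34) = √((17/5 - ⅕*(-87) - ⅕*106) + 5743) - 1*302 = √((17/5 + 87/5 - 106/5) + 5743) - 302 = √(-⅖ + 5743) - 302 = √(28713/5) - 302 = √143565/5 - 302 = -302 + √143565/5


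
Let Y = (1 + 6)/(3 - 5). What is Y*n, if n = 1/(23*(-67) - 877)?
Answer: 7/4836 ≈ 0.0014475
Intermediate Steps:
n = -1/2418 (n = 1/(-1541 - 877) = 1/(-2418) = -1/2418 ≈ -0.00041356)
Y = -7/2 (Y = 7/(-2) = 7*(-1/2) = -7/2 ≈ -3.5000)
Y*n = -7/2*(-1/2418) = 7/4836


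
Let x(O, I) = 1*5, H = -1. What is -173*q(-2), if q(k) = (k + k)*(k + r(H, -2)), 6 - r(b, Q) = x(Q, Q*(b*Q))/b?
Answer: 6228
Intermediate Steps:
x(O, I) = 5
r(b, Q) = 6 - 5/b
q(k) = 2*k*(11 + k) (q(k) = (k + k)*(k + (6 - 5/(-1))) = (2*k)*(k + (6 - 5*(-1))) = (2*k)*(k + (6 + 5)) = (2*k)*(k + 11) = (2*k)*(11 + k) = 2*k*(11 + k))
-173*q(-2) = -346*(-2)*(11 - 2) = -346*(-2)*9 = -173*(-36) = 6228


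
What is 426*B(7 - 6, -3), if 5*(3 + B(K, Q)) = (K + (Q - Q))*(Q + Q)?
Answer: -8946/5 ≈ -1789.2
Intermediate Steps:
B(K, Q) = -3 + 2*K*Q/5 (B(K, Q) = -3 + ((K + (Q - Q))*(Q + Q))/5 = -3 + ((K + 0)*(2*Q))/5 = -3 + (K*(2*Q))/5 = -3 + (2*K*Q)/5 = -3 + 2*K*Q/5)
426*B(7 - 6, -3) = 426*(-3 + (2/5)*(7 - 6)*(-3)) = 426*(-3 + (2/5)*1*(-3)) = 426*(-3 - 6/5) = 426*(-21/5) = -8946/5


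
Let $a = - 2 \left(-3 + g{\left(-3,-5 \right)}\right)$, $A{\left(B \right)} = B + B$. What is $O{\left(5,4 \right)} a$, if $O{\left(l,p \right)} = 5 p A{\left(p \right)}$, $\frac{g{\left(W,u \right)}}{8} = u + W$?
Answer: $21440$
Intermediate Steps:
$g{\left(W,u \right)} = 8 W + 8 u$ ($g{\left(W,u \right)} = 8 \left(u + W\right) = 8 \left(W + u\right) = 8 W + 8 u$)
$A{\left(B \right)} = 2 B$
$O{\left(l,p \right)} = 10 p^{2}$ ($O{\left(l,p \right)} = 5 p 2 p = 10 p^{2}$)
$a = 134$ ($a = - 2 \left(-3 + \left(8 \left(-3\right) + 8 \left(-5\right)\right)\right) = - 2 \left(-3 - 64\right) = \left(-2\right) \left(-67\right) = 134$)
$O{\left(5,4 \right)} a = 10 \cdot 4^{2} \cdot 134 = 10 \cdot 16 \cdot 134 = 160 \cdot 134 = 21440$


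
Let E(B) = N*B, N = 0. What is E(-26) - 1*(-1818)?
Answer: 1818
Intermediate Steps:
E(B) = 0 (E(B) = 0*B = 0)
E(-26) - 1*(-1818) = 0 - 1*(-1818) = 0 + 1818 = 1818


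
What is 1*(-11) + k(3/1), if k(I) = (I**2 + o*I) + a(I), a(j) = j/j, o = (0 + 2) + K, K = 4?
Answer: 17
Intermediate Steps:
o = 6 (o = (0 + 2) + 4 = 2 + 4 = 6)
a(j) = 1
k(I) = 1 + I**2 + 6*I (k(I) = (I**2 + 6*I) + 1 = 1 + I**2 + 6*I)
1*(-11) + k(3/1) = 1*(-11) + (1 + (3/1)**2 + 6*(3/1)) = -11 + (1 + (3*1)**2 + 6*(3*1)) = -11 + (1 + 3**2 + 6*3) = -11 + (1 + 9 + 18) = -11 + 28 = 17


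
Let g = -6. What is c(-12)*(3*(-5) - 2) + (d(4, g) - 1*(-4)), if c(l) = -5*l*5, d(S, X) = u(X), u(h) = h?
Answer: -5102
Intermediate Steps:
d(S, X) = X
c(l) = -25*l
c(-12)*(3*(-5) - 2) + (d(4, g) - 1*(-4)) = (-25*(-12))*(3*(-5) - 2) + (-6 - 1*(-4)) = 300*(-15 - 2) + (-6 + 4) = 300*(-17) - 2 = -5100 - 2 = -5102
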